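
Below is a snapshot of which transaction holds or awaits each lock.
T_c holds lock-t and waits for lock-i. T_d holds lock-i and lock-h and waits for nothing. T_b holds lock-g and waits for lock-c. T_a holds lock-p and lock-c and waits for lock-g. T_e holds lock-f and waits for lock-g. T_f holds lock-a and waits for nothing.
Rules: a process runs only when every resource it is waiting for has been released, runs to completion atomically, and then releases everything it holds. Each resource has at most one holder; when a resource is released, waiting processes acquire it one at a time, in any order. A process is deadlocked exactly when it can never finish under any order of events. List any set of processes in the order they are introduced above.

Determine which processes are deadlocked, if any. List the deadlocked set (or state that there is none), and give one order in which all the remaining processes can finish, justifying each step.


Deadlocked: T_b, T_a and T_e.
Key observation: along T_b -> T_a -> T_b, each member waits on what the next one holds — a deadlock; T_e waits into the deadlock from upstream.
The rest can finish in the order T_f, T_d, T_c.
Check, step by step:
  T_f: no waits; runs immediately, freeing lock-a
  T_d: no waits; runs immediately, freeing lock-i and lock-h
  run T_c (all its waits — lock-i — are resolved); releases lock-t


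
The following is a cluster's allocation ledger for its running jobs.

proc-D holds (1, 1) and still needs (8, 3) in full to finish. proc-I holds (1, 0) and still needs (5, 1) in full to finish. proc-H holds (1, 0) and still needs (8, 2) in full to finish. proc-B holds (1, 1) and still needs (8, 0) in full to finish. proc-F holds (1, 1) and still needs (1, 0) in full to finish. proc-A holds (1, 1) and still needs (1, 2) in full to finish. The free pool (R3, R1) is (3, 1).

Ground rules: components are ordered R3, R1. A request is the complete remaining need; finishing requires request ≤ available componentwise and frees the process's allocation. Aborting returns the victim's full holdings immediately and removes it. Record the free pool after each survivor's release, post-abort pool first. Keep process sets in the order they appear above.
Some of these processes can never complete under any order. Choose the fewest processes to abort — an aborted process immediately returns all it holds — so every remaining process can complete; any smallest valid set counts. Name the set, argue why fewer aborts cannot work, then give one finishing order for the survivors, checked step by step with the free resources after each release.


The answer: abort proc-H and proc-B.
Key observation: aborting proc-H and proc-B returns (2, 1), and proc-D — hopeless before — runs at step 4 with the returned capacity in the pool.
Why nothing smaller works — every single abort fails: proc-D alone leaves proc-H blocked (short on R3); proc-I alone leaves proc-D blocked (short on R3); proc-H alone leaves proc-D blocked (short on R3); proc-B alone leaves proc-D blocked (short on R3); proc-F alone leaves proc-D blocked (short on R3); proc-A alone leaves proc-D blocked (short on R3).
Survivors finish in the order: proc-I, proc-A, proc-F, proc-D. Walking it through (pool after the aborts first):
  pool = (5, 2)
  proc-I: need (5, 1) fits (5, 2); releases (1, 0), pool now (6, 2)
  proc-A: need (1, 2) fits (6, 2); releases (1, 1), pool now (7, 3)
  proc-F: need (1, 0) fits (7, 3); releases (1, 1), pool now (8, 4)
  proc-D: need (8, 3) fits (8, 4); releases (1, 1), pool now (9, 5)


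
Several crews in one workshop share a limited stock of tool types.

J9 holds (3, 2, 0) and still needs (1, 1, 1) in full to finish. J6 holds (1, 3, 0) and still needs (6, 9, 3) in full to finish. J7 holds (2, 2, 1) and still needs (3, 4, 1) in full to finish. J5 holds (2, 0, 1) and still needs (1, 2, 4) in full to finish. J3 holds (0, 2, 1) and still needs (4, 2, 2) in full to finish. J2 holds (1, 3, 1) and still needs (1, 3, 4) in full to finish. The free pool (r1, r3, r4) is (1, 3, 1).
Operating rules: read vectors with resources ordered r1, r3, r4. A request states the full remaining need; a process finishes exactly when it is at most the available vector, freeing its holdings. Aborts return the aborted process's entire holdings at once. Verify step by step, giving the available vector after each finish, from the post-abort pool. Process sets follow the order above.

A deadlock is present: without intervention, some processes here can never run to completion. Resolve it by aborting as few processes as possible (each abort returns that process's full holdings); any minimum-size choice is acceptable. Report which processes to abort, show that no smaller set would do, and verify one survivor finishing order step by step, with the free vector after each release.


The answer: abort J2.
Key observation: J5 could never have finished before the abort; with (1, 3, 1) returned by J2, it fits at step 4.
No smaller set exists: with zero aborts the deadlock remains.
One survivor order: J9, J7, J3, J5, J6. Verifying each step (post-abort pool first):
  pool = (2, 6, 2)
  J9 needs (1, 1, 1) <= (2, 6, 2) -> finishes; pool += (3, 2, 0) = (5, 8, 2)
  J7 needs (3, 4, 1) <= (5, 8, 2) -> finishes; pool += (2, 2, 1) = (7, 10, 3)
  J3 needs (4, 2, 2) <= (7, 10, 3) -> finishes; pool += (0, 2, 1) = (7, 12, 4)
  J5 needs (1, 2, 4) <= (7, 12, 4) -> finishes; pool += (2, 0, 1) = (9, 12, 5)
  J6 needs (6, 9, 3) <= (9, 12, 5) -> finishes; pool += (1, 3, 0) = (10, 15, 5)


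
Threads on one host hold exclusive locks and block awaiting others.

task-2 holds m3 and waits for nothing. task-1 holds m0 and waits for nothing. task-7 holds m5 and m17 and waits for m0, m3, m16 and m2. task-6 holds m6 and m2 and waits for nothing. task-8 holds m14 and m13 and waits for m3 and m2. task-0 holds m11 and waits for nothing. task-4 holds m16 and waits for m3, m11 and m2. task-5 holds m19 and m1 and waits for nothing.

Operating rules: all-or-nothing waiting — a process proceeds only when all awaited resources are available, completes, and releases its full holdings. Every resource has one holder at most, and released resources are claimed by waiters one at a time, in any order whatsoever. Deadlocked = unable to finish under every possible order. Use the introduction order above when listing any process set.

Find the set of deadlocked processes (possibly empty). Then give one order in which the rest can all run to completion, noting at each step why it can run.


No process is deadlocked.
Key observation: the wait graph is acyclic; completion cascades from the unblocked processes through everyone else.
The rest can finish in the order task-1, task-6, task-2, task-0, task-4, task-5, task-8, task-7.
Check, step by step:
  task-1: no waits; runs immediately, freeing m0
  task-6: no waits; runs immediately, freeing m6 and m2
  task-2: no waits; runs immediately, freeing m3
  task-0: no waits; runs immediately, freeing m11
  run task-4 (all its waits — m3, m11 and m2 — are resolved); releases m16
  task-5: no waits; runs immediately, freeing m19 and m1
  run task-8 (all its waits — m3 and m2 — are resolved); releases m14 and m13
  run task-7 (all its waits — m0, m3, m16 and m2 — are resolved); releases m5 and m17


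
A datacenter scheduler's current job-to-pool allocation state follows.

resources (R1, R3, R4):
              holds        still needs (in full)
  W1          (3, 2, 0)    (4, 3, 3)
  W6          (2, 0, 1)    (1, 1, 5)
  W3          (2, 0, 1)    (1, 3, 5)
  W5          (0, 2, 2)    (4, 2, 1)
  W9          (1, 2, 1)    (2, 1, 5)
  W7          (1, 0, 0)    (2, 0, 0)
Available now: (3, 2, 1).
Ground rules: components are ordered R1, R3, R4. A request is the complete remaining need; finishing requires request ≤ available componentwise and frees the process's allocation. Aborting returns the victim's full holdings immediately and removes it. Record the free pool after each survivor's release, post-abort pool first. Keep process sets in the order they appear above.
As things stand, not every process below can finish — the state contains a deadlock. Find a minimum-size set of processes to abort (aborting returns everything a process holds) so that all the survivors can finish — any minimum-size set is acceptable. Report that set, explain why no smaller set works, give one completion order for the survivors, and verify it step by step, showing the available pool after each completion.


Minimum abort set: W3 and W9.
Key observation: the returned (3, 2, 2) from W3 and W9 is what brings W6 — unrunnable before, under any order — into play at step 4.
Why nothing smaller works — every single abort fails: W1 alone leaves W6 blocked (short on R4); W6 alone leaves W3 blocked (short on R4); W3 alone leaves W6 blocked (short on R4); W5 alone leaves W6 blocked (short on R4); W9 alone leaves W6 blocked (short on R4); W7 alone leaves W6 blocked (short on R4).
One survivor order: W7, W5, W1, W6. Verifying each step (post-abort pool first):
  pool = (6, 4, 3)
  W7 needs (2, 0, 0) <= (6, 4, 3) -> finishes; pool += (1, 0, 0) = (7, 4, 3)
  W5 needs (4, 2, 1) <= (7, 4, 3) -> finishes; pool += (0, 2, 2) = (7, 6, 5)
  W1 needs (4, 3, 3) <= (7, 6, 5) -> finishes; pool += (3, 2, 0) = (10, 8, 5)
  W6 needs (1, 1, 5) <= (10, 8, 5) -> finishes; pool += (2, 0, 1) = (12, 8, 6)


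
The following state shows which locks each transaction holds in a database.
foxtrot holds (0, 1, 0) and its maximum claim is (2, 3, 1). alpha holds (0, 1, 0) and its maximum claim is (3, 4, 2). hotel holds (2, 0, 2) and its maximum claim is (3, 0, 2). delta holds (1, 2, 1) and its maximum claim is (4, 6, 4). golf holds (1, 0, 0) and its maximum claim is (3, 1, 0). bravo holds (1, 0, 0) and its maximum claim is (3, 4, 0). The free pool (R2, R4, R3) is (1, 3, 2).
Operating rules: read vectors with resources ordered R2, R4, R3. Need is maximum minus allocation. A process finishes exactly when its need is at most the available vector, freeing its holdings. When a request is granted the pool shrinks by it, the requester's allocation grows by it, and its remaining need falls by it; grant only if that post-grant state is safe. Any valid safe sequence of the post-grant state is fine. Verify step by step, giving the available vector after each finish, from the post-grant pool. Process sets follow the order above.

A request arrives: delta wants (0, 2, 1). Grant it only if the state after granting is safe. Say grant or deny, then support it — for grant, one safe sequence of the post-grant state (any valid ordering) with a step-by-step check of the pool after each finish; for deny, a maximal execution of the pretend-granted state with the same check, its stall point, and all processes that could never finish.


DENY: after the grant no complete ordering would exist.
Key observation: no order helps: past hotel, golf, the free pool tops out at (4, 1, 3), below what each blocked process needs in R4.
Pretend the grant happened; the run hotel, golf goes as far as possible. Check, step by step:
  pool = (1, 1, 1)
  hotel needs (1, 0, 0) <= (1, 1, 1) -> finishes; pool += (2, 0, 2) = (3, 1, 3)
  golf needs (2, 1, 0) <= (3, 1, 3) -> finishes; pool += (1, 0, 0) = (4, 1, 3)
  foxtrot cannot run: need (2, 2, 1) vs free (4, 1, 3) (insufficient R4)
  alpha cannot run: need (3, 3, 2) vs free (4, 1, 3) (insufficient R4)
  delta cannot run: need (3, 2, 2) vs free (4, 1, 3) (insufficient R4)
  bravo cannot run: need (2, 4, 0) vs free (4, 1, 3) (insufficient R4)
Had the request been granted, foxtrot, alpha, delta and bravo could never finish.


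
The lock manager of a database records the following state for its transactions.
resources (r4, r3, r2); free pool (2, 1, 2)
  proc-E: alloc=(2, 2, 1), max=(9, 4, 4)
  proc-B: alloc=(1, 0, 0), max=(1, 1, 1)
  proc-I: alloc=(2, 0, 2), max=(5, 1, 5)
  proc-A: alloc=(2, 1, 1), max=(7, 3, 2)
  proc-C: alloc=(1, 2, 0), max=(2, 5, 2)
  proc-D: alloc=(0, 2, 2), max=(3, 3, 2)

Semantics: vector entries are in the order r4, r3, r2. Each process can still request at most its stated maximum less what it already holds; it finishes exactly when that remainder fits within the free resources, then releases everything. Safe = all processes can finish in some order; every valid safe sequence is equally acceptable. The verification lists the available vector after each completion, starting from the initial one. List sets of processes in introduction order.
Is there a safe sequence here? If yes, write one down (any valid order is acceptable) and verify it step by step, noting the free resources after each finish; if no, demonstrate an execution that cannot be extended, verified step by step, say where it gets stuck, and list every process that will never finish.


SAFE — a valid safe sequence is proc-B, proc-D, proc-C, proc-I, proc-A, proc-E.
Key observation: proc-B marks the first exact bind of the order: its need (0, 1, 1) fits the free (2, 1, 2) with zero slack on a requested resource.
Check, step by step:
  pool = (2, 1, 2)
  proc-B: need (0, 1, 1) fits (2, 1, 2); releases (1, 0, 0), pool now (3, 1, 2)
  proc-D: need (3, 1, 0) fits (3, 1, 2); releases (0, 2, 2), pool now (3, 3, 4)
  proc-C: need (1, 3, 2) fits (3, 3, 4); releases (1, 2, 0), pool now (4, 5, 4)
  proc-I: need (3, 1, 3) fits (4, 5, 4); releases (2, 0, 2), pool now (6, 5, 6)
  proc-A: need (5, 2, 1) fits (6, 5, 6); releases (2, 1, 1), pool now (8, 6, 7)
  proc-E: need (7, 2, 3) fits (8, 6, 7); releases (2, 2, 1), pool now (10, 8, 8)


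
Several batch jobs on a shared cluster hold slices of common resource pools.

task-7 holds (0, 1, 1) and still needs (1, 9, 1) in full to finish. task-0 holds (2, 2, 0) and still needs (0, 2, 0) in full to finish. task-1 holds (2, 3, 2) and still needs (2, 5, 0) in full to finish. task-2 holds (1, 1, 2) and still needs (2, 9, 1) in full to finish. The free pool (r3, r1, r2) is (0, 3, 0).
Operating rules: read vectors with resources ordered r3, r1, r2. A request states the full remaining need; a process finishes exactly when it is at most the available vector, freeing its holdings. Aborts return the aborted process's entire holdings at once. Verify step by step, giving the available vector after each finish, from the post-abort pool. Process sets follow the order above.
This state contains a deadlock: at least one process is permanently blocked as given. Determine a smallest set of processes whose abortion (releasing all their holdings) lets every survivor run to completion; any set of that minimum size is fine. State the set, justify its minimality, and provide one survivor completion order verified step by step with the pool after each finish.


The answer: abort task-7.
Key observation: aborting task-7 returns (0, 1, 1), and task-2 — hopeless before — runs at step 3 with the returned capacity in the pool.
No smaller set exists: with zero aborts the deadlock remains.
The survivors complete as task-0, task-1, task-2. Walking it through (starting from the post-abort pool):
  pool = (0, 4, 1)
  run task-0 (needs (0, 2, 0), free (0, 4, 1)); after release of (2, 2, 0) the pool is (2, 6, 1)
  run task-1 (needs (2, 5, 0), free (2, 6, 1)); after release of (2, 3, 2) the pool is (4, 9, 3)
  run task-2 (needs (2, 9, 1), free (4, 9, 3)); after release of (1, 1, 2) the pool is (5, 10, 5)


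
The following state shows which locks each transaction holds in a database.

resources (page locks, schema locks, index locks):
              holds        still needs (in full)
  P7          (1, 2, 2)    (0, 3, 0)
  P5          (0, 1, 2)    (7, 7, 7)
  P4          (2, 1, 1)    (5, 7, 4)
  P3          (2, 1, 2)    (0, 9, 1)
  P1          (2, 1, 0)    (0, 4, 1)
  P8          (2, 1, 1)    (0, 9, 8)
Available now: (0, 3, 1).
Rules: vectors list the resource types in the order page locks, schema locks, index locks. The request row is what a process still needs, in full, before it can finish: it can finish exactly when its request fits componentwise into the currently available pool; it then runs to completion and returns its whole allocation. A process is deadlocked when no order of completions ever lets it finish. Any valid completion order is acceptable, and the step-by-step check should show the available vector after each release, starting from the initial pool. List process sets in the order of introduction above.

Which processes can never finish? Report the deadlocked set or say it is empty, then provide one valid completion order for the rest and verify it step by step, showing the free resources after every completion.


The deadlocked set is P5, P4, P3 and P8.
Key observation: even finishing P7, P1 leaves just (3, 6, 3) free — too little schema locks for any of the remaining processes.
One completion order for the rest: P7, P1. Verifying each step:
  pool = (0, 3, 1)
  run P7 (needs (0, 3, 0), free (0, 3, 1)); after release of (1, 2, 2) the pool is (1, 5, 3)
  run P1 (needs (0, 4, 1), free (1, 5, 3)); after release of (2, 1, 0) the pool is (3, 6, 3)
The stuck group stays short no matter what:
  P5 cannot run: need (7, 7, 7) vs free (3, 6, 3) (insufficient page locks, schema locks and index locks)
  P4 cannot run: need (5, 7, 4) vs free (3, 6, 3) (insufficient page locks, schema locks and index locks)
  P3 cannot run: need (0, 9, 1) vs free (3, 6, 3) (insufficient schema locks)
  P8 cannot run: need (0, 9, 8) vs free (3, 6, 3) (insufficient schema locks and index locks)


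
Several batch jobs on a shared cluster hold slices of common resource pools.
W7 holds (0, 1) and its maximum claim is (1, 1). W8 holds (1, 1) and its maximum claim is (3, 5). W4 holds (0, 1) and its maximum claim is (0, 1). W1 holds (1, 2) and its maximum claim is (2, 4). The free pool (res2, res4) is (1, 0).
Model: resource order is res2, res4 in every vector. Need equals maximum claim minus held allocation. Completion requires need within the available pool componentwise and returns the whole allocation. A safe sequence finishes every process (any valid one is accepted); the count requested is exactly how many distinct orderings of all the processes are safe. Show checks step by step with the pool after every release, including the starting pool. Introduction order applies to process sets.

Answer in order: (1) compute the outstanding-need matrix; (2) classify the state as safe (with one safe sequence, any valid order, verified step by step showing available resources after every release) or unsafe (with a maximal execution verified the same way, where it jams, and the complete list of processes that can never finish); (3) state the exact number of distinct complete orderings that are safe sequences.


(1) Remaining need (order res2, res4):
  W7: (1, 0)
  W8: (2, 4)
  W4: (0, 0)
  W1: (1, 2)
(2) SAFE. One safe sequence: W7, W4, W1, W8.
Key observation: W7 is the earliest step where a requested resource binds exactly: need (1, 0), pool (1, 0) at its turn.
Step-by-step check:
  pool = (1, 0)
  W7: need (1, 0) fits (1, 0); releases (0, 1), pool now (1, 1)
  W4: need (0, 0) fits (1, 1); releases (0, 1), pool now (1, 2)
  W1: need (1, 2) fits (1, 2); releases (1, 2), pool now (2, 4)
  W8: need (2, 4) fits (2, 4); releases (1, 1), pool now (3, 5)
(3) Precisely 2 of the possible complete orderings are safe sequences.


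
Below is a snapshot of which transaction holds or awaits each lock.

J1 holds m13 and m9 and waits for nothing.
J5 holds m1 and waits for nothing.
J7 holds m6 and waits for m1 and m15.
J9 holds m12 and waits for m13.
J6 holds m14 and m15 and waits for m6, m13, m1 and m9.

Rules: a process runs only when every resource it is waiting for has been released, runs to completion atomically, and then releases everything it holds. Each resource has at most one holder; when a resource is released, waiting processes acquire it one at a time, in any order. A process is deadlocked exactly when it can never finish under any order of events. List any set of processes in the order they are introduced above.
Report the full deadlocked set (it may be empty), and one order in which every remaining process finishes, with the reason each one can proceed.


The deadlocked set is J7 and J6.
Key observation: the knot is the closed ring of waits J7 -> J6 -> J7; no other process is dragged down with it.
The rest can finish in the order J1, J9, J5.
Step-by-step check:
  J1: no waits; runs immediately, freeing m13 and m9
  J9: everything it awaited (m13) is free; runs, freeing m12
  J5: no waits; runs immediately, freeing m1


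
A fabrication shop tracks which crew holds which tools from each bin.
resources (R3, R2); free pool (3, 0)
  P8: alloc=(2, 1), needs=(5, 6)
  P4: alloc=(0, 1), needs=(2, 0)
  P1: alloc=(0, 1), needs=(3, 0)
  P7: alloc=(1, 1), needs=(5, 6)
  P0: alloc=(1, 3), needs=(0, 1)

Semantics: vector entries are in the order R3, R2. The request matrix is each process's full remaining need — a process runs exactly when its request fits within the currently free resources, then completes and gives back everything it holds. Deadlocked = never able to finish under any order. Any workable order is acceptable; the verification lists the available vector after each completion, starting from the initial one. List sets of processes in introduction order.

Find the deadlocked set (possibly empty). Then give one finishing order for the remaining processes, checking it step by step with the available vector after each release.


The deadlocked set is P8 and P7.
Key observation: after P1, P4, P0 complete, (4, 5) is the best the pool ever gets, yet each leftover process wants more R3.
One completion order for the rest: P1, P4, P0. Check, step by step:
  pool = (3, 0)
  run P1 (needs (3, 0), free (3, 0)); after release of (0, 1) the pool is (3, 1)
  run P4 (needs (2, 0), free (3, 1)); after release of (0, 1) the pool is (3, 2)
  run P0 (needs (0, 1), free (3, 2)); after release of (1, 3) the pool is (4, 5)
The stuck group stays short no matter what:
  P8 cannot run: need (5, 6) vs free (4, 5) (insufficient R3 and R2)
  P7 cannot run: need (5, 6) vs free (4, 5) (insufficient R3 and R2)


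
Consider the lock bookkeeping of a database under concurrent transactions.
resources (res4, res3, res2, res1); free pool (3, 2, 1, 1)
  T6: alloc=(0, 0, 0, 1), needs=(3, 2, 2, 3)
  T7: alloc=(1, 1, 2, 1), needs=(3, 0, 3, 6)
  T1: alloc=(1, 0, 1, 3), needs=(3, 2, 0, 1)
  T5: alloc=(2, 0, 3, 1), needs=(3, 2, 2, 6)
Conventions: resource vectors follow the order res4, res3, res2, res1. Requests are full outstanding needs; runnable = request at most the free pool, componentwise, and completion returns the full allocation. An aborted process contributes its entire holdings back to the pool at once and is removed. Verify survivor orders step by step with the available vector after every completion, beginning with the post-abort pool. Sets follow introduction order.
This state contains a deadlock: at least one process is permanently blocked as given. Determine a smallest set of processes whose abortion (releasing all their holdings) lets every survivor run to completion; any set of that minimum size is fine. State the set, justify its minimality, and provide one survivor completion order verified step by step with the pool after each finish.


The answer: abort T5.
Key observation: T7 was stuck for good until T5 gave back (2, 0, 3, 1); in the order shown it finishes at step 3.
Minimality: the empty abort set fails — the state is deadlocked as it stands.
The survivors complete as T1, T6, T7. Step-by-step check (starting from the post-abort pool):
  pool = (5, 2, 4, 2)
  T1: need (3, 2, 0, 1) fits (5, 2, 4, 2); releases (1, 0, 1, 3), pool now (6, 2, 5, 5)
  T6: need (3, 2, 2, 3) fits (6, 2, 5, 5); releases (0, 0, 0, 1), pool now (6, 2, 5, 6)
  T7: need (3, 0, 3, 6) fits (6, 2, 5, 6); releases (1, 1, 2, 1), pool now (7, 3, 7, 7)


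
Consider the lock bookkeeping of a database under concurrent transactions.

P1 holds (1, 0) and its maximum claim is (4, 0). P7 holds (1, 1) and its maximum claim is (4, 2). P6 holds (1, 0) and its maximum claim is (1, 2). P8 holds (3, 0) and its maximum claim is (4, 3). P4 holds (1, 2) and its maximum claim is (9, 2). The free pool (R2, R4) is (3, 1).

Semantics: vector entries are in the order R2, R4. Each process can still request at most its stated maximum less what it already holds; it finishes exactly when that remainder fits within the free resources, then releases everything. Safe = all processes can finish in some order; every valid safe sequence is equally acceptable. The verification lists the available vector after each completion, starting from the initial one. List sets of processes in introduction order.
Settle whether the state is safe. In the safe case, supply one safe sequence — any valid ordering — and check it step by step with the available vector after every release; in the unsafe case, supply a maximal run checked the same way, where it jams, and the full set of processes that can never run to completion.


UNSAFE.
Key observation: after P7, P6, P1 the pool peaks at (6, 2), and each blocked process is short somewhere: P8 on R4; P4 on R2.
Going as far as possible: P7, P6, P1; after that, nothing fits. Check, step by step:
  pool = (3, 1)
  P7 needs (3, 1) <= (3, 1) -> finishes; pool += (1, 1) = (4, 2)
  P6 needs (0, 2) <= (4, 2) -> finishes; pool += (1, 0) = (5, 2)
  P1 needs (3, 0) <= (5, 2) -> finishes; pool += (1, 0) = (6, 2)
  P8 cannot run: need (1, 3) vs free (6, 2) (insufficient R4)
  P4 cannot run: need (8, 0) vs free (6, 2) (insufficient R2)
Processes that can never finish: P8 and P4.


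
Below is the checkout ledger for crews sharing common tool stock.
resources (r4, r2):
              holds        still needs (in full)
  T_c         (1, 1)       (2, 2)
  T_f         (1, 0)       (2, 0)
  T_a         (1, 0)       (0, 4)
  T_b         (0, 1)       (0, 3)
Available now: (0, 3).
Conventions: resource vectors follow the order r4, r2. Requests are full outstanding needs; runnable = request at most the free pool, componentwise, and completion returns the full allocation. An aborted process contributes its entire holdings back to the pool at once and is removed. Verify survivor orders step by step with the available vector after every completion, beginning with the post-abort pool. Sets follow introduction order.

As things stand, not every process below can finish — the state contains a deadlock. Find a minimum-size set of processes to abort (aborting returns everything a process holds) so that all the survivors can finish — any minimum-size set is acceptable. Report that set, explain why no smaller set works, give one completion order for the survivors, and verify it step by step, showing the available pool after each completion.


Minimum abort set: T_f.
Key observation: no ordering could ever have run T_c before the abort of T_f; with (1, 0) back in the pool it fits at step 3.
Minimality: the empty abort set fails — the state is deadlocked as it stands.
Survivors finish in the order: T_b, T_a, T_c. Check, step by step (pool after the aborts first):
  pool = (1, 3)
  T_b: need (0, 3) fits (1, 3); releases (0, 1), pool now (1, 4)
  T_a: need (0, 4) fits (1, 4); releases (1, 0), pool now (2, 4)
  T_c: need (2, 2) fits (2, 4); releases (1, 1), pool now (3, 5)


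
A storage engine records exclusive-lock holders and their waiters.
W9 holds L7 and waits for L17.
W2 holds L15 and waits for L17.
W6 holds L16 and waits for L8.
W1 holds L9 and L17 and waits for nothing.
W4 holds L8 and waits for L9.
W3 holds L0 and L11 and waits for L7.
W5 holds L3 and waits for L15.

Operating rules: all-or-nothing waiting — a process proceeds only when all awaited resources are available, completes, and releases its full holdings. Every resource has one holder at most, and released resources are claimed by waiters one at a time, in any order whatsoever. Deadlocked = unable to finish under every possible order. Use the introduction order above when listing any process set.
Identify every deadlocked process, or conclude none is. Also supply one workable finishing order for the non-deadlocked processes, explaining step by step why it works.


No process is deadlocked.
Key observation: the waits form no ring: some process can always run, and its releases unblock the others one by one.
A valid finishing order for the others: W1, W9, W2, W5, W3, W4, W6.
Walking it through:
  W1 waits on nothing -> runs at once and releases L9 and L17
  W9 waits on L17 — all released -> runs and releases L7
  W2 waits on L17 — all released -> runs and releases L15
  W5 waits on L15 — all released -> runs and releases L3
  W3 waits on L7 — all released -> runs and releases L0 and L11
  W4 waits on L9 — all released -> runs and releases L8
  W6 waits on L8 — all released -> runs and releases L16


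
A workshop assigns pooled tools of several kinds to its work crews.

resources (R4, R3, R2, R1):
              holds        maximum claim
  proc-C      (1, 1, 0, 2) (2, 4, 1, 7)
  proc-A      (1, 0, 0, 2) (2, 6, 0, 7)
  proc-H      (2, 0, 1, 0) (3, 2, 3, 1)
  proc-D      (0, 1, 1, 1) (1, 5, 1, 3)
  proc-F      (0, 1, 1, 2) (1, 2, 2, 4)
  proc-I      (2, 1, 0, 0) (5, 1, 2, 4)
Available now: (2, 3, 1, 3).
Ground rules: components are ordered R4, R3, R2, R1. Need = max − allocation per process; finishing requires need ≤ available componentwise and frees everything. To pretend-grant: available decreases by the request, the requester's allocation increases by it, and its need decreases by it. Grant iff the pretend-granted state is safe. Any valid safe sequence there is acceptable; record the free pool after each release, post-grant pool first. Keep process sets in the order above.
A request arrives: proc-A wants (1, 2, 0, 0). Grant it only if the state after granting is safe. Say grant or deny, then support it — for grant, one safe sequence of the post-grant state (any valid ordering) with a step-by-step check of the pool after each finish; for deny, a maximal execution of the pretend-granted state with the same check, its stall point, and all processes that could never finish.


GRANT: granting preserves safety; a valid post-grant sequence is proc-F, proc-H, proc-I, proc-C, proc-D, proc-A.
Key observation: the grant leaves (1, 1, 1, 3) free — enough for proc-F, whose release restarts the cascade.
Verifying the post-grant state step by step:
  pool = (1, 1, 1, 3)
  proc-F needs (1, 1, 1, 2) <= (1, 1, 1, 3) -> finishes; pool += (0, 1, 1, 2) = (1, 2, 2, 5)
  proc-H needs (1, 2, 2, 1) <= (1, 2, 2, 5) -> finishes; pool += (2, 0, 1, 0) = (3, 2, 3, 5)
  proc-I needs (3, 0, 2, 4) <= (3, 2, 3, 5) -> finishes; pool += (2, 1, 0, 0) = (5, 3, 3, 5)
  proc-C needs (1, 3, 1, 5) <= (5, 3, 3, 5) -> finishes; pool += (1, 1, 0, 2) = (6, 4, 3, 7)
  proc-D needs (1, 4, 0, 2) <= (6, 4, 3, 7) -> finishes; pool += (0, 1, 1, 1) = (6, 5, 4, 8)
  proc-A needs (0, 4, 0, 5) <= (6, 5, 4, 8) -> finishes; pool += (2, 2, 0, 2) = (8, 7, 4, 10)


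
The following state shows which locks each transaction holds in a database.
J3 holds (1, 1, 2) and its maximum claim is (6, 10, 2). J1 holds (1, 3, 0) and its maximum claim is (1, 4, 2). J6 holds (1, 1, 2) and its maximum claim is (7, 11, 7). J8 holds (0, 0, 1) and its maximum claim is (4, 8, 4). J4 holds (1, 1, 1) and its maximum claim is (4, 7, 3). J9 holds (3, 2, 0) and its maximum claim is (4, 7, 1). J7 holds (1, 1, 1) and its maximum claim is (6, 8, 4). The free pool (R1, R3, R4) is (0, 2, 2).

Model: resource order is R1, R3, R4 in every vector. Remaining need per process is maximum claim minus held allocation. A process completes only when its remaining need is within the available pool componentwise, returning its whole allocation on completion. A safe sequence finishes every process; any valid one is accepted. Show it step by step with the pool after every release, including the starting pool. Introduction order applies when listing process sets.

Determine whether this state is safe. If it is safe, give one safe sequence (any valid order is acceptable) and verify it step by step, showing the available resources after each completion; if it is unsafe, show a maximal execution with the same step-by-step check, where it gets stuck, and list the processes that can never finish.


SAFE — a valid safe sequence is J1, J9, J4, J7, J3, J6, J8.
Key observation: the first exact fit in this order is J1 — it needs (0, 1, 2) with (0, 2, 2) free, meeting a requested resource to the last unit.
Verifying each step:
  pool = (0, 2, 2)
  J1 needs (0, 1, 2) <= (0, 2, 2) -> finishes; pool += (1, 3, 0) = (1, 5, 2)
  J9 needs (1, 5, 1) <= (1, 5, 2) -> finishes; pool += (3, 2, 0) = (4, 7, 2)
  J4 needs (3, 6, 2) <= (4, 7, 2) -> finishes; pool += (1, 1, 1) = (5, 8, 3)
  J7 needs (5, 7, 3) <= (5, 8, 3) -> finishes; pool += (1, 1, 1) = (6, 9, 4)
  J3 needs (5, 9, 0) <= (6, 9, 4) -> finishes; pool += (1, 1, 2) = (7, 10, 6)
  J6 needs (6, 10, 5) <= (7, 10, 6) -> finishes; pool += (1, 1, 2) = (8, 11, 8)
  J8 needs (4, 8, 3) <= (8, 11, 8) -> finishes; pool += (0, 0, 1) = (8, 11, 9)


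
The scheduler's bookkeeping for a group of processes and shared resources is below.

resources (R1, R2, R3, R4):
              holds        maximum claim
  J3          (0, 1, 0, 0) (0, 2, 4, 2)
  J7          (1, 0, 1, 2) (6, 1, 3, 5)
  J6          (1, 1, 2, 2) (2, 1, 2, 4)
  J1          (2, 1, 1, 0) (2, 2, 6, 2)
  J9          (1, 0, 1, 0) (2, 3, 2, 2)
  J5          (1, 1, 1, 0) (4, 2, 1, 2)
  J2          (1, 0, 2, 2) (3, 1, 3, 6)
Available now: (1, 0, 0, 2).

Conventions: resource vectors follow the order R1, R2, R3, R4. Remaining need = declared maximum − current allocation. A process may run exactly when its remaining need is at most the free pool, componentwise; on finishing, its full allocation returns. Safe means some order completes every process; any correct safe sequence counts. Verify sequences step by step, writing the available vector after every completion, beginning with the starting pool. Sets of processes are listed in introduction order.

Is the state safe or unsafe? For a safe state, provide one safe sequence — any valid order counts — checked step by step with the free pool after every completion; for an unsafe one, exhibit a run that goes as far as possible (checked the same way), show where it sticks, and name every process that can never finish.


SAFE — a valid safe sequence is J6, J2, J5, J1, J3, J9, J7.
Key observation: reading the order forward, J6 is the first process whose need (1, 0, 0, 2) meets the free pool (1, 0, 0, 2) exactly on a resource it requests.
Step-by-step check:
  pool = (1, 0, 0, 2)
  J6 needs (1, 0, 0, 2) <= (1, 0, 0, 2) -> finishes; pool += (1, 1, 2, 2) = (2, 1, 2, 4)
  J2 needs (2, 1, 1, 4) <= (2, 1, 2, 4) -> finishes; pool += (1, 0, 2, 2) = (3, 1, 4, 6)
  J5 needs (3, 1, 0, 2) <= (3, 1, 4, 6) -> finishes; pool += (1, 1, 1, 0) = (4, 2, 5, 6)
  J1 needs (0, 1, 5, 2) <= (4, 2, 5, 6) -> finishes; pool += (2, 1, 1, 0) = (6, 3, 6, 6)
  J3 needs (0, 1, 4, 2) <= (6, 3, 6, 6) -> finishes; pool += (0, 1, 0, 0) = (6, 4, 6, 6)
  J9 needs (1, 3, 1, 2) <= (6, 4, 6, 6) -> finishes; pool += (1, 0, 1, 0) = (7, 4, 7, 6)
  J7 needs (5, 1, 2, 3) <= (7, 4, 7, 6) -> finishes; pool += (1, 0, 1, 2) = (8, 4, 8, 8)


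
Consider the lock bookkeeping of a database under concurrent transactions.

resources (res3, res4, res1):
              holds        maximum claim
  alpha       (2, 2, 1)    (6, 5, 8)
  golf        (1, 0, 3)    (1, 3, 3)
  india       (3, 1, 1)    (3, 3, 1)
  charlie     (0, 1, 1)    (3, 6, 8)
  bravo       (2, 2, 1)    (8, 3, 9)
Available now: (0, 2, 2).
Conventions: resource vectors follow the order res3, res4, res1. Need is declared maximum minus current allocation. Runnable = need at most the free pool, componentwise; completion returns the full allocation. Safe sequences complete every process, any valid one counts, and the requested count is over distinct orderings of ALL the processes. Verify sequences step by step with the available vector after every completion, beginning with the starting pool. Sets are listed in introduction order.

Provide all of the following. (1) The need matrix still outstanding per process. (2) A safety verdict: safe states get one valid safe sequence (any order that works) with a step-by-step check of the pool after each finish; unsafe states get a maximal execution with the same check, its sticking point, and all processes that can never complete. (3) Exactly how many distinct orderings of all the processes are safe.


(1) Need matrix, components ordered res3, res4, res1:
  alpha: (4, 3, 7)
  golf: (0, 3, 0)
  india: (0, 2, 0)
  charlie: (3, 5, 7)
  bravo: (6, 1, 8)
(2) UNSAFE — no complete ordering exists.
Key observation: india, golf can finish, but then (4, 3, 6) is all there is, and the blocked group's res1 demands exceed it.
Going as far as possible: india, golf; after that, nothing fits. Check, step by step:
  pool = (0, 2, 2)
  india: need (0, 2, 0) fits (0, 2, 2); releases (3, 1, 1), pool now (3, 3, 3)
  golf: need (0, 3, 0) fits (3, 3, 3); releases (1, 0, 3), pool now (4, 3, 6)
  alpha still needs (4, 3, 7) but only (4, 3, 6) is free — short on res1
  charlie still needs (3, 5, 7) but only (4, 3, 6) is free — short on res4 and res1
  bravo still needs (6, 1, 8) but only (4, 3, 6) is free — short on res3 and res1
Processes that can never finish: alpha, charlie and bravo.
(3) The exact count: 0 of the possible complete orderings are safe sequences.


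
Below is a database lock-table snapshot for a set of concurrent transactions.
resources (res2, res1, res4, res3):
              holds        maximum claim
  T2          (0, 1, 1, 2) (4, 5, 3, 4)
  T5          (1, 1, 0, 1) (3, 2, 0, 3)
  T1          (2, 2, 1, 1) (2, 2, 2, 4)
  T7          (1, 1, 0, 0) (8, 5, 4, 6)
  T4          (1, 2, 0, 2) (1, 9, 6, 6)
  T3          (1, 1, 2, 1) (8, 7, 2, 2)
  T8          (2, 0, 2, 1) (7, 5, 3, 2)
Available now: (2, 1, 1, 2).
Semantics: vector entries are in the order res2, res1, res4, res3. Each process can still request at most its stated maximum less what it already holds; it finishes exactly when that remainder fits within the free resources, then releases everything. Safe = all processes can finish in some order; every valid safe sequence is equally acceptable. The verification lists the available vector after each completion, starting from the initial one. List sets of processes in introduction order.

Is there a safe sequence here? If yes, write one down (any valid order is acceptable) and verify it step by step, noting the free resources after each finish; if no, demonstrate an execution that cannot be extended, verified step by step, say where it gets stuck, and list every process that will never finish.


SAFE — a valid safe sequence is T5, T1, T2, T8, T7, T3, T4.
Key observation: T5 is the earliest step where a requested resource binds exactly: need (2, 1, 0, 2), pool (2, 1, 1, 2) at its turn.
Step-by-step check:
  pool = (2, 1, 1, 2)
  T5 needs (2, 1, 0, 2) <= (2, 1, 1, 2) -> finishes; pool += (1, 1, 0, 1) = (3, 2, 1, 3)
  T1 needs (0, 0, 1, 3) <= (3, 2, 1, 3) -> finishes; pool += (2, 2, 1, 1) = (5, 4, 2, 4)
  T2 needs (4, 4, 2, 2) <= (5, 4, 2, 4) -> finishes; pool += (0, 1, 1, 2) = (5, 5, 3, 6)
  T8 needs (5, 5, 1, 1) <= (5, 5, 3, 6) -> finishes; pool += (2, 0, 2, 1) = (7, 5, 5, 7)
  T7 needs (7, 4, 4, 6) <= (7, 5, 5, 7) -> finishes; pool += (1, 1, 0, 0) = (8, 6, 5, 7)
  T3 needs (7, 6, 0, 1) <= (8, 6, 5, 7) -> finishes; pool += (1, 1, 2, 1) = (9, 7, 7, 8)
  T4 needs (0, 7, 6, 4) <= (9, 7, 7, 8) -> finishes; pool += (1, 2, 0, 2) = (10, 9, 7, 10)


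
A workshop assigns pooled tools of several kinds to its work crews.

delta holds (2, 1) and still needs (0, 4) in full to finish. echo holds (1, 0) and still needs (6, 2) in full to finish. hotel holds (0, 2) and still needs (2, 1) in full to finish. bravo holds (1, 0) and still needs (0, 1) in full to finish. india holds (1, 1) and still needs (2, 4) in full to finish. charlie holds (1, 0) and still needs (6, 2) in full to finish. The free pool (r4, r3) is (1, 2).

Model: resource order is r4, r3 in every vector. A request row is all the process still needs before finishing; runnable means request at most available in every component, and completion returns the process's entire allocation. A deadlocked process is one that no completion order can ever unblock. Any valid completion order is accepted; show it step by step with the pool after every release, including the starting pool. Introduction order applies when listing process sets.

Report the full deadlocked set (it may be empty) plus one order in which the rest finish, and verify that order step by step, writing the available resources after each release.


Deadlocked set: echo and charlie.
Key observation: r4 is the bottleneck — with bravo, hotel, delta, india done the pool holds (5, 6), short of every remaining need.
The rest can finish in the order bravo, hotel, delta, india. Verifying each step:
  pool = (1, 2)
  run bravo (needs (0, 1), free (1, 2)); after release of (1, 0) the pool is (2, 2)
  run hotel (needs (2, 1), free (2, 2)); after release of (0, 2) the pool is (2, 4)
  run delta (needs (0, 4), free (2, 4)); after release of (2, 1) the pool is (4, 5)
  run india (needs (2, 4), free (4, 5)); after release of (1, 1) the pool is (5, 6)
None of the blocked processes ever fits:
  echo cannot run: need (6, 2) vs free (5, 6) (insufficient r4)
  charlie cannot run: need (6, 2) vs free (5, 6) (insufficient r4)
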